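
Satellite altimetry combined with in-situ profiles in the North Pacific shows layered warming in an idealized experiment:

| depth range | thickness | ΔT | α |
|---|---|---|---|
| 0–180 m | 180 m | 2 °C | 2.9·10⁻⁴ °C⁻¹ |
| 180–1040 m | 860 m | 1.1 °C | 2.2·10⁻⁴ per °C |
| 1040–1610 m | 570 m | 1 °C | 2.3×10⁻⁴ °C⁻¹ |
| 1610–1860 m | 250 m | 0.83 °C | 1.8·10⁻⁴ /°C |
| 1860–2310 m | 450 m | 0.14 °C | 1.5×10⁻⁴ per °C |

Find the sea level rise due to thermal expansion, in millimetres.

490 mm

Layer 1: 180 × 2 × 2.9×10⁻⁴ = 0.10440 m
1.1 × 2.2×10⁻⁴ × 860 = 0.20812 m
Layer 3: 570 × 1 × 2.3×10⁻⁴ = 0.13110 m
0.83 × 250 × 1.8×10⁻⁴ = 0.03735 m
Layer 5: 1.5×10⁻⁴ × 0.14 × 450 = 0.00945 m
Δh = 0.10440 + 0.20812 + 0.13110 + 0.03735 + 0.00945 = 0.49042 m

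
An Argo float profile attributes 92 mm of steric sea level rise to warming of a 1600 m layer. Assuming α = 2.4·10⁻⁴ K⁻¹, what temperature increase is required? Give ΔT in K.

0.24 K

ΔT = Δh/(αH) = 0.092 / (2.4×10⁻⁴ × 1600) ≈ 0.2396 K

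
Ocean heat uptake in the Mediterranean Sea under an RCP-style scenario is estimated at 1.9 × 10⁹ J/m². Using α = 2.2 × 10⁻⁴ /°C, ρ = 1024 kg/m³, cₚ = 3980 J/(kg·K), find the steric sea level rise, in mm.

Δh = αQ/(ρcₚ) = 2.2×10⁻⁴ × 1.9×10⁹ / (1024 × 3980) ≈ 0.10256 m

103 mm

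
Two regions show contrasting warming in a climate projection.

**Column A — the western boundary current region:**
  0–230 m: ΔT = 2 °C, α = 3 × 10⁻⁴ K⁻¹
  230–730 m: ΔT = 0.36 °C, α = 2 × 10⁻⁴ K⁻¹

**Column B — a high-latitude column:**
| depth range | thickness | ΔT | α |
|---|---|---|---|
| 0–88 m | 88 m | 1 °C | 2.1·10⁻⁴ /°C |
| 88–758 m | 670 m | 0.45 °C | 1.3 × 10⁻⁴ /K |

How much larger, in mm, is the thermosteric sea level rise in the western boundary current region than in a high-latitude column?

Δh_A − Δh_B ≈ 116 mm

A 230 × 2 × 3×10⁻⁴ = 0.13800 m
A Layer 2: 0.36 × 500 × 2×10⁻⁴ = 0.03600 m
A total: 0.17400 m
B 2.1×10⁻⁴ × 1 × 88 = 0.01848 m
B Layer 2: 0.45 × 1.3×10⁻⁴ × 670 = 0.039195 m
B total: 0.057675 m
Difference: 0.17400 − 0.057675 = 0.116325 m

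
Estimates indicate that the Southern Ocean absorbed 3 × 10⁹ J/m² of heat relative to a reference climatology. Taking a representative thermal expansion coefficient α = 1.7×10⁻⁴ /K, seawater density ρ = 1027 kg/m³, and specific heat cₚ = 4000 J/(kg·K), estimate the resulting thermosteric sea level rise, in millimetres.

about 120 mm

Δh = αQ/(ρcₚ) = 1.7×10⁻⁴ × 3×10⁹ / (1027 × 4000) ≈ 0.12415 m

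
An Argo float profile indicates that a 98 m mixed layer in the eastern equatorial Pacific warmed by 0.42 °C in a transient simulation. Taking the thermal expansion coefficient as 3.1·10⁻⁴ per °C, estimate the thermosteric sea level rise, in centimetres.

Δh ≈ 1.28 cm

Δh = αΔT·H = 3.1×10⁻⁴ × 0.42 × 98 = 0.0127596 m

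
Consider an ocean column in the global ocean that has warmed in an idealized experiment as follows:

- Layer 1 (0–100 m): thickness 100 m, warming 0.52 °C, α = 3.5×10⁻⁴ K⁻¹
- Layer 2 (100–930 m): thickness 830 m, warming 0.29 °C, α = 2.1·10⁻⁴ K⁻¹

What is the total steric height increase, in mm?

Layer 1: 0.52 × 3.5×10⁻⁴ × 100 = 0.01820 m
0.29 × 2.1×10⁻⁴ × 830 = 0.050547 m
Δh = 0.01820 + 0.050547 = 0.068747 m

69 mm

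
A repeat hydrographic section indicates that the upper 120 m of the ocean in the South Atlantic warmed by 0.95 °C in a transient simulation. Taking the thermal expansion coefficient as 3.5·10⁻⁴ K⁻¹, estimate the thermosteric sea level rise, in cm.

Δh = αΔT·H = 3.5×10⁻⁴ × 0.95 × 120 = 0.03990 m

Δh = 3.99 cm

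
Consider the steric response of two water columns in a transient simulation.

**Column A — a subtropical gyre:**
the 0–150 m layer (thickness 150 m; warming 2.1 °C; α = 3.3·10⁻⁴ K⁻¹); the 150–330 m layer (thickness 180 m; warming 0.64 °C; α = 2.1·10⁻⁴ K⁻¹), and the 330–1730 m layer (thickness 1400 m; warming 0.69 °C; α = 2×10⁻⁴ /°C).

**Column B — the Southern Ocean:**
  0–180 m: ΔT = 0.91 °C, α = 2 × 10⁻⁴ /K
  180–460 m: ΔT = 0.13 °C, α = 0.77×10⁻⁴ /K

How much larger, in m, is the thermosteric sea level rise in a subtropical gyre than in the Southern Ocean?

Δh_A − Δh_B ≈ 0.29 m

A 150 × 2.1 × 3.3×10⁻⁴ = 0.10395 m
A 2.1×10⁻⁴ × 180 × 0.64 = 0.024192 m
A 1400 × 2×10⁻⁴ × 0.69 = 0.19320 m
A total: 0.321342 m
B 0.91 × 2×10⁻⁴ × 180 = 0.03276 m
B 0.13 × 0.77×10⁻⁴ × 280 = 0.0028028 m
B total: 0.0355628 m
Difference: 0.321342 − 0.0355628 = 0.2857792 m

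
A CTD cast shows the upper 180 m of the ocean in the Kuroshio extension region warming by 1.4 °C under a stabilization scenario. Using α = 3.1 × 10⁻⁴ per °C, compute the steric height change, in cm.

Δh = αΔT·H = 3.1×10⁻⁴ × 1.4 × 180 = 0.07812 m

Δh = 7.8 cm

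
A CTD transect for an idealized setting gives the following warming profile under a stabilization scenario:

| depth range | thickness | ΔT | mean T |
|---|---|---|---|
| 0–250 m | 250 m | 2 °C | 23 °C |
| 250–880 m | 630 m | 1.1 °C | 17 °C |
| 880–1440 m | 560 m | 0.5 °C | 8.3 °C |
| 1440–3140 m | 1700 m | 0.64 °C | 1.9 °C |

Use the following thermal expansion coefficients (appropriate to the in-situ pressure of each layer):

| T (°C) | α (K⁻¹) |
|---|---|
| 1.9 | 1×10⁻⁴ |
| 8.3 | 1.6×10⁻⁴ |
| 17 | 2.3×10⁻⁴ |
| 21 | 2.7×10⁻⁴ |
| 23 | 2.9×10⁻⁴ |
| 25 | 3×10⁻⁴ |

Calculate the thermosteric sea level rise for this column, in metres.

Δh ≈ 0.46 m

Layer 1 at 23 °C → α = 2.9×10⁻⁴ K⁻¹
Layer 2 at 17 °C → α = 2.3×10⁻⁴ K⁻¹
Layer 3 at 8.3 °C → α = 1.6×10⁻⁴ K⁻¹
Layer 4 at 1.9 °C → α = 1×10⁻⁴ K⁻¹
0–250 m: 250 × 2 × 2.9×10⁻⁴ = 0.14500 m
2.3×10⁻⁴ × 1.1 × 630 = 0.15939 m
Layer 3: 0.5 × 1.6×10⁻⁴ × 560 = 0.04480 m
1440–3140 m: 0.64 × 1×10⁻⁴ × 1700 = 0.10880 m
Δh = 0.14500 + 0.15939 + 0.04480 + 0.10880 = 0.45799 m ≈ 0.46 m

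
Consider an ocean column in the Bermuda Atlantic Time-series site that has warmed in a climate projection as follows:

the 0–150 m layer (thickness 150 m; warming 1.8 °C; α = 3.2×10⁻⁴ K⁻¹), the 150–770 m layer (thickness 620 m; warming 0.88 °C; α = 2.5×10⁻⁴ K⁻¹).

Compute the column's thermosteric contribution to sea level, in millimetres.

Δh ≈ 220 mm

Layer 1: 3.2×10⁻⁴ × 1.8 × 150 = 0.08640 m
150–770 m: 0.88 × 2.5×10⁻⁴ × 620 = 0.13640 m
Δh = 0.08640 + 0.13640 = 0.22280 m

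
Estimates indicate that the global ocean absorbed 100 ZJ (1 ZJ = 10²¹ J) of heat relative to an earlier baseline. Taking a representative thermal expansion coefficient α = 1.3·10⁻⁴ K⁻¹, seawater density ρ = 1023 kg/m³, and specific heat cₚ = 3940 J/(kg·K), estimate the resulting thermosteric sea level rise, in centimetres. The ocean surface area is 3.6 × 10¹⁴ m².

Δh ≈ 0.90 cm

Per unit area: Q = 100×10²¹ / (3.6×10¹⁴) ≈ 2.778×10⁸ J/m²
Δh = αQ/(ρcₚ) = 1.3×10⁻⁴ × 2.778×10⁸ / (1023 × 3940) ≈ 0.0089599 m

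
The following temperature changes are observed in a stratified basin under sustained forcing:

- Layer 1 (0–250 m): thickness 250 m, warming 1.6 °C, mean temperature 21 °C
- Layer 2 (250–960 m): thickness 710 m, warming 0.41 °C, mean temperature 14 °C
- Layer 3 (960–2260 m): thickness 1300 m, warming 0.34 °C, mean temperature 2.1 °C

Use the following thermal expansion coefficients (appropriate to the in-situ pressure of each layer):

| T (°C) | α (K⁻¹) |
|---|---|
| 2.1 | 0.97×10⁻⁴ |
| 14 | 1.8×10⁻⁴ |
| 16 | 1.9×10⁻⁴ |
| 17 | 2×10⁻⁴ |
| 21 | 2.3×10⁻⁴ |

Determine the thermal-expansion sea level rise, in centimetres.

Δh ≈ 18.7 cm

Layer 1 at 21 °C → α = 2.3×10⁻⁴ K⁻¹
Layer 2 at 14 °C → α = 1.8×10⁻⁴ K⁻¹
Layer 3 at 2.1 °C → α = 0.97×10⁻⁴ K⁻¹
Layer 1: 250 × 1.6 × 2.3×10⁻⁴ = 0.09200 m
250–960 m: 0.41 × 1.8×10⁻⁴ × 710 = 0.052398 m
960–2260 m: 1300 × 0.97×10⁻⁴ × 0.34 = 0.042874 m
Δh = 0.09200 + 0.052398 + 0.042874 = 0.187272 m ≈ 18.7 cm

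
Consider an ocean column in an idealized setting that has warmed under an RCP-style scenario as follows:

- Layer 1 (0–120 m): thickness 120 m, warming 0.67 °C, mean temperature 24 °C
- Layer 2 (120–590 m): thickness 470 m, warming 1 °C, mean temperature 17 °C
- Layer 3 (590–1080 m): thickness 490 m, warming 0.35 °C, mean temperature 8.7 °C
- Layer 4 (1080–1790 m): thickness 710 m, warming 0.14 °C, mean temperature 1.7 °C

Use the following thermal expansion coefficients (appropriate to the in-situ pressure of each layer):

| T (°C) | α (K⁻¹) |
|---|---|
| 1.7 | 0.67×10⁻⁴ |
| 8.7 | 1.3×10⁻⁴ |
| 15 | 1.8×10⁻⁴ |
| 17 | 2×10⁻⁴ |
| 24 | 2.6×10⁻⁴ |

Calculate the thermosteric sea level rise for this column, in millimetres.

Layer 1 at 24 °C → α = 2.6×10⁻⁴ K⁻¹
Layer 2 at 17 °C → α = 2×10⁻⁴ K⁻¹
Layer 3 at 8.7 °C → α = 1.3×10⁻⁴ K⁻¹
Layer 4 at 1.7 °C → α = 0.67×10⁻⁴ K⁻¹
Layer 1: 120 × 0.67 × 2.6×10⁻⁴ = 0.020904 m
470 × 1 × 2×10⁻⁴ = 0.09400 m
490 × 1.3×10⁻⁴ × 0.35 = 0.022295 m
1080–1790 m: 0.67×10⁻⁴ × 710 × 0.14 = 0.0066598 m
Δh = 0.020904 + 0.09400 + 0.022295 + 0.0066598 = 0.1438588 m ≈ 144 mm

about 144 mm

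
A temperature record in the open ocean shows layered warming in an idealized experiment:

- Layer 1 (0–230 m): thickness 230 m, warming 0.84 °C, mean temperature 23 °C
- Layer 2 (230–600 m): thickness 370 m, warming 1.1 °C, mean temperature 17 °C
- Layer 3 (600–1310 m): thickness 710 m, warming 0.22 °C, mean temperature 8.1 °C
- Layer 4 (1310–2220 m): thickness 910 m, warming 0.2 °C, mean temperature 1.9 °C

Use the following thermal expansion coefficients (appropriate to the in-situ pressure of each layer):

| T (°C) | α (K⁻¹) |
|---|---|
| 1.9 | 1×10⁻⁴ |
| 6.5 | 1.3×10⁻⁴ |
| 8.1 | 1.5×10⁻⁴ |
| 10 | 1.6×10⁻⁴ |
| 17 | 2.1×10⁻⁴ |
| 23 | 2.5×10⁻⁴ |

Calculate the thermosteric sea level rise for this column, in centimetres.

Layer 1 at 23 °C → α = 2.5×10⁻⁴ K⁻¹
Layer 2 at 17 °C → α = 2.1×10⁻⁴ K⁻¹
Layer 3 at 8.1 °C → α = 1.5×10⁻⁴ K⁻¹
Layer 4 at 1.9 °C → α = 1×10⁻⁴ K⁻¹
Layer 1: 2.5×10⁻⁴ × 230 × 0.84 = 0.04830 m
2.1×10⁻⁴ × 370 × 1.1 = 0.08547 m
600–1310 m: 1.5×10⁻⁴ × 0.22 × 710 = 0.02343 m
Layer 4: 1×10⁻⁴ × 0.2 × 910 = 0.01820 m
Δh = 0.04830 + 0.08547 + 0.02343 + 0.01820 = 0.17540 m

about 18 cm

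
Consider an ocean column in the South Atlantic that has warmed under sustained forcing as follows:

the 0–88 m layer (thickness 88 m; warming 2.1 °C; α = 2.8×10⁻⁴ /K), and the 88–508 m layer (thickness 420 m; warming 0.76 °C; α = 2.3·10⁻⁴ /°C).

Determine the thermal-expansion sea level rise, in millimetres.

Layer 1: 2.8×10⁻⁴ × 88 × 2.1 = 0.051744 m
420 × 0.76 × 2.3×10⁻⁴ = 0.073416 m
Δh = 0.051744 + 0.073416 = 0.12516 m

about 125 mm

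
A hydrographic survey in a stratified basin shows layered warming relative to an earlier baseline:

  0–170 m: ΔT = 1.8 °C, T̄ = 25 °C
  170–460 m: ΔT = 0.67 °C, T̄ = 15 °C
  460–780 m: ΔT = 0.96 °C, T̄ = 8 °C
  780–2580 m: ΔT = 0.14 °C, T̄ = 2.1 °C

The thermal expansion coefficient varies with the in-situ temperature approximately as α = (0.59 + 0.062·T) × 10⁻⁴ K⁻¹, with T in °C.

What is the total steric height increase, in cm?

about 15 cm

Layer 1: α = (0.59 + 0.062×25)×10⁻⁴ = 2.14×10⁻⁴ K⁻¹
Layer 2: α = (0.59 + 0.062×15)×10⁻⁴ = 1.52×10⁻⁴ K⁻¹
Layer 3: α = (0.59 + 0.062×8)×10⁻⁴ = 1.086×10⁻⁴ K⁻¹
Layer 4: α = (0.59 + 0.062×2.1)×10⁻⁴ = 0.7202×10⁻⁴ K⁻¹
1.8 × 2.14×10⁻⁴ × 170 = 0.065484 m
Layer 2: 0.67 × 1.52×10⁻⁴ × 290 = 0.0295336 m
Layer 3: 320 × 0.96 × 1.086×10⁻⁴ = 0.03336192 m
Layer 4: 0.7202×10⁻⁴ × 0.14 × 1800 = 0.01814904 m
Δh = 0.065484 + 0.0295336 + 0.03336192 + 0.01814904 = 0.14652856 m ≈ 15 cm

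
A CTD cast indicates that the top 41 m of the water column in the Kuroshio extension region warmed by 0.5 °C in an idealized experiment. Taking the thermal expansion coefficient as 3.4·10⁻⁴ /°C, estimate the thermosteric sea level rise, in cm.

Δh = αΔT·H = 3.4×10⁻⁴ × 0.5 × 41 = 0.00697 m

0.697 cm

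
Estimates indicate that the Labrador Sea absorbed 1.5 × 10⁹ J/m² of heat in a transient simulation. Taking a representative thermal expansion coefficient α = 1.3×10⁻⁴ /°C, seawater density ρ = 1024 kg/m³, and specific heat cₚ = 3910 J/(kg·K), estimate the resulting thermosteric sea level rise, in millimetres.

Δh = αQ/(ρcₚ) = 1.3×10⁻⁴ × 1.5×10⁹ / (1024 × 3910) ≈ 0.048703 m

Δh ≈ 49 mm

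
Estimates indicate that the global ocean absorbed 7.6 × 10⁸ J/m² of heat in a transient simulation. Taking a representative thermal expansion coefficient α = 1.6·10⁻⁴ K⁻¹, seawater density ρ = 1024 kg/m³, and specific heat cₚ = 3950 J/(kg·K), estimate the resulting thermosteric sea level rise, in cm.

Δh ≈ 3.0 cm

Δh = αQ/(ρcₚ) = 1.6×10⁻⁴ × 7.6×10⁸ / (1024 × 3950) ≈ 0.030063 m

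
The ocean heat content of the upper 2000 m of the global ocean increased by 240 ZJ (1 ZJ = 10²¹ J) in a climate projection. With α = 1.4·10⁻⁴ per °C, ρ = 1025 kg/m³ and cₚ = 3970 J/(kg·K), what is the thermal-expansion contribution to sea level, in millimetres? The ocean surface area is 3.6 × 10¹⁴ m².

Δh ≈ 22.9 mm

Per unit area: Q = 240×10²¹ / (3.6×10¹⁴) ≈ 6.667×10⁸ J/m²
Δh = αQ/(ρcₚ) = 1.4×10⁻⁴ × 6.667×10⁸ / (1025 × 3970) ≈ 0.022937 m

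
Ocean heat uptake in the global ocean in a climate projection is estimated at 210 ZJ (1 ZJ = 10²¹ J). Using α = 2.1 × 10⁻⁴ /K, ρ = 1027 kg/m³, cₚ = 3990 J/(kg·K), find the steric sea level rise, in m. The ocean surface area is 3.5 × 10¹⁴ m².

Per unit area: Q = 210×10²¹ / (3.5×10¹⁴) = 6×10⁸ J/m²
Δh = αQ/(ρcₚ) = 2.1×10⁻⁴ × 6×10⁸ / (1027 × 3990) ≈ 0.030749 m

Δh = 0.0307 m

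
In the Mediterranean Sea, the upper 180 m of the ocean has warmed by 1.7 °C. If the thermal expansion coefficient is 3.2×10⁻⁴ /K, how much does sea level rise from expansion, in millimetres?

98 mm of thermosteric rise

Δh = αΔT·H = 3.2×10⁻⁴ × 1.7 × 180 = 0.09792 m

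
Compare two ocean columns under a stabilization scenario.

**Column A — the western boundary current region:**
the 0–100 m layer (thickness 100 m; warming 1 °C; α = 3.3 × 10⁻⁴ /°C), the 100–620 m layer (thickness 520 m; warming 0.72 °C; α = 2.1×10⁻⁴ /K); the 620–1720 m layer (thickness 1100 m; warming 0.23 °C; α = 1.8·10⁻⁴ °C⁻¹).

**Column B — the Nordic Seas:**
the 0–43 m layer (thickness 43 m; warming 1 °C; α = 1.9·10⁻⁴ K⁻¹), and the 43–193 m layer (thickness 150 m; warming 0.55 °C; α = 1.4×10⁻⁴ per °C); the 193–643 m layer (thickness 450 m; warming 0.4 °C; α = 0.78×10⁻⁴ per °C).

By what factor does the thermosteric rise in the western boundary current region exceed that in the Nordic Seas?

a factor of 4.66

A Layer 1: 3.3×10⁻⁴ × 100 × 1 = 0.03300 m
A Layer 2: 520 × 0.72 × 2.1×10⁻⁴ = 0.078624 m
A 0.23 × 1.8×10⁻⁴ × 1100 = 0.04554 m
A total: 0.157164 m
B 1 × 1.9×10⁻⁴ × 43 = 0.00817 m
B 43–193 m: 0.55 × 1.4×10⁻⁴ × 150 = 0.01155 m
B 193–643 m: 450 × 0.4 × 0.78×10⁻⁴ = 0.01404 m
B total: 0.03376 m
Ratio: 0.157164 / 0.03376 ≈ 4.655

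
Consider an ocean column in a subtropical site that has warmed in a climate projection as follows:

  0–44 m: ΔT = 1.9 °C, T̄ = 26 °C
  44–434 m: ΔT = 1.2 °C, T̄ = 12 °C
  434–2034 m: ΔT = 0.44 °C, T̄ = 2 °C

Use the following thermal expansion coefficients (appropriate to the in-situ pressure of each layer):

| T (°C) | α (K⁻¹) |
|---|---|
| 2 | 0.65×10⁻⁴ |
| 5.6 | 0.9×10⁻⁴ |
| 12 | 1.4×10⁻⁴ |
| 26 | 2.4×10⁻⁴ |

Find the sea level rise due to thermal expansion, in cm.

Δh = 13 cm

Layer 1 at 26 °C → α = 2.4×10⁻⁴ K⁻¹
Layer 2 at 12 °C → α = 1.4×10⁻⁴ K⁻¹
Layer 3 at 2 °C → α = 0.65×10⁻⁴ K⁻¹
0–44 m: 2.4×10⁻⁴ × 44 × 1.9 = 0.020064 m
1.2 × 1.4×10⁻⁴ × 390 = 0.06552 m
0.44 × 0.65×10⁻⁴ × 1600 = 0.04576 m
Δh = 0.020064 + 0.06552 + 0.04576 = 0.131344 m ≈ 13 cm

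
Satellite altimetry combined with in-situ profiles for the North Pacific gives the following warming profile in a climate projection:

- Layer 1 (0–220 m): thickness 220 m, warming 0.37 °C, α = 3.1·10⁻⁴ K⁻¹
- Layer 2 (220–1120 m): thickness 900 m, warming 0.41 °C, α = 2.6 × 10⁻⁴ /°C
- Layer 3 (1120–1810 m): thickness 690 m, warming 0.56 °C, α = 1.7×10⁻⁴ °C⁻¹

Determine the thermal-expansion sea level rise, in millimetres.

0–220 m: 220 × 0.37 × 3.1×10⁻⁴ = 0.025234 m
900 × 0.41 × 2.6×10⁻⁴ = 0.09594 m
690 × 1.7×10⁻⁴ × 0.56 = 0.065688 m
Δh = 0.025234 + 0.09594 + 0.065688 = 0.186862 m ≈ 190 mm

190 mm of thermosteric rise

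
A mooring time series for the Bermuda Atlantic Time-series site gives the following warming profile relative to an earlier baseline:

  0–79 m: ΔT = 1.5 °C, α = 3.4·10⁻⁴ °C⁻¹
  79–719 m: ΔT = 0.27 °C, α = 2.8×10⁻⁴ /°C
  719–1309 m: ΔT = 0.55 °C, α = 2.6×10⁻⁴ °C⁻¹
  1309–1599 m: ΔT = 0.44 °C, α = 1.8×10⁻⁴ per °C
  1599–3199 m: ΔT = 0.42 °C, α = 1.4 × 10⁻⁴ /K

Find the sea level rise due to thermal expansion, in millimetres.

Δh = 290 mm

0–79 m: 1.5 × 3.4×10⁻⁴ × 79 = 0.04029 m
2.8×10⁻⁴ × 640 × 0.27 = 0.048384 m
719–1309 m: 0.55 × 2.6×10⁻⁴ × 590 = 0.08437 m
Layer 4: 1.8×10⁻⁴ × 290 × 0.44 = 0.022968 m
Layer 5: 0.42 × 1.4×10⁻⁴ × 1600 = 0.09408 m
Δh = 0.04029 + 0.048384 + 0.08437 + 0.022968 + 0.09408 = 0.290092 m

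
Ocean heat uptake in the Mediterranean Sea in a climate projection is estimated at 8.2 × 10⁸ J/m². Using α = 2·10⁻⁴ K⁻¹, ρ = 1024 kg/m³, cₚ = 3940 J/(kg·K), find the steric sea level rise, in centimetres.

4.06 cm

Δh = αQ/(ρcₚ) = 2×10⁻⁴ × 8.2×10⁸ / (1024 × 3940) ≈ 0.040649 m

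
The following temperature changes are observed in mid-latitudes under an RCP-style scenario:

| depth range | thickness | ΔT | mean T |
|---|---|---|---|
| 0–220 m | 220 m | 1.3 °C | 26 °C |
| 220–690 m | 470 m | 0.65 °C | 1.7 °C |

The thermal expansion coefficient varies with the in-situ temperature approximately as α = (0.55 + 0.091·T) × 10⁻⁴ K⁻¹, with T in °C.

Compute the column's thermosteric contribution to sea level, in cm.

about 10 cm

Layer 1: α = (0.55 + 0.091×26)×10⁻⁴ = 2.916×10⁻⁴ K⁻¹
Layer 2: α = (0.55 + 0.091×1.7)×10⁻⁴ = 0.7047×10⁻⁴ K⁻¹
0–220 m: 2.916×10⁻⁴ × 1.3 × 220 = 0.0833976 m
220–690 m: 0.7047×10⁻⁴ × 470 × 0.65 = 0.021528585 m
Δh = 0.0833976 + 0.021528585 = 0.104926185 m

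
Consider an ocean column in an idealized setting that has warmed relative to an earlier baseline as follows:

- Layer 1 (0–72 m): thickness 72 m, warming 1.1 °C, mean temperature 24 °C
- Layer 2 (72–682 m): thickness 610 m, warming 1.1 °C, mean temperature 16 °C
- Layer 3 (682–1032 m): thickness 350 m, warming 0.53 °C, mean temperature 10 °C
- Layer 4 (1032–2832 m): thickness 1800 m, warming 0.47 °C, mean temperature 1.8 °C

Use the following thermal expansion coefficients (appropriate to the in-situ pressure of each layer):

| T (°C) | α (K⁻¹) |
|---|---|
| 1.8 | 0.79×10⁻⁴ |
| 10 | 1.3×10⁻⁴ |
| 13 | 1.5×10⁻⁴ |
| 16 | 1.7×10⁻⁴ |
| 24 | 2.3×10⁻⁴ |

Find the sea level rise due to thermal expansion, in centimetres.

about 22 cm

Layer 1 at 24 °C → α = 2.3×10⁻⁴ K⁻¹
Layer 2 at 16 °C → α = 1.7×10⁻⁴ K⁻¹
Layer 3 at 10 °C → α = 1.3×10⁻⁴ K⁻¹
Layer 4 at 1.8 °C → α = 0.79×10⁻⁴ K⁻¹
Layer 1: 1.1 × 2.3×10⁻⁴ × 72 = 0.018216 m
1.1 × 1.7×10⁻⁴ × 610 = 0.11407 m
1.3×10⁻⁴ × 0.53 × 350 = 0.024115 m
1032–2832 m: 1800 × 0.47 × 0.79×10⁻⁴ = 0.066834 m
Δh = 0.018216 + 0.11407 + 0.024115 + 0.066834 = 0.223235 m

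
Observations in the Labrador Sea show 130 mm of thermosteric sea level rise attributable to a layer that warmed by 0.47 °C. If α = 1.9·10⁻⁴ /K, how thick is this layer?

H = Δh/(αΔT) = 0.13 / (1.9×10⁻⁴ × 0.47) ≈ 1456 m

H ≈ 1500 m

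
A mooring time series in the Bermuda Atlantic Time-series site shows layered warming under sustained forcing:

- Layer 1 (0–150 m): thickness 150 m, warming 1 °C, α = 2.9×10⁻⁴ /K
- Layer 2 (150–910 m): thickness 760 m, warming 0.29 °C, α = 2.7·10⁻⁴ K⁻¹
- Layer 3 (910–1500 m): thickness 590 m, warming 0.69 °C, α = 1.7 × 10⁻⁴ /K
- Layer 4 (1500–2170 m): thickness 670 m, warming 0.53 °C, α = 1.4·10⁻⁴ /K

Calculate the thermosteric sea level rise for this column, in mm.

150 × 2.9×10⁻⁴ × 1 = 0.04350 m
2.7×10⁻⁴ × 0.29 × 760 = 0.059508 m
910–1500 m: 1.7×10⁻⁴ × 0.69 × 590 = 0.069207 m
0.53 × 1.4×10⁻⁴ × 670 = 0.049714 m
Δh = 0.04350 + 0.059508 + 0.069207 + 0.049714 = 0.221929 m ≈ 220 mm

Δh ≈ 220 mm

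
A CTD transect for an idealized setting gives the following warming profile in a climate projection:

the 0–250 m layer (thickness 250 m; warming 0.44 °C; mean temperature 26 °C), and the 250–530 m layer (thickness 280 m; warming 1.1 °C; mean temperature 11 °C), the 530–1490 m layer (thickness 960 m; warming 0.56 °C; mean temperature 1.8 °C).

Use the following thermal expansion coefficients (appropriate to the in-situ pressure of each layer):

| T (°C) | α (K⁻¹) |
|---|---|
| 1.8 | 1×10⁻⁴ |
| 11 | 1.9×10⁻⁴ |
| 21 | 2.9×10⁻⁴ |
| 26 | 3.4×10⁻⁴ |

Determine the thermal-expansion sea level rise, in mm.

Δh = 150 mm

Layer 1 at 26 °C → α = 3.4×10⁻⁴ K⁻¹
Layer 2 at 11 °C → α = 1.9×10⁻⁴ K⁻¹
Layer 3 at 1.8 °C → α = 1×10⁻⁴ K⁻¹
0.44 × 3.4×10⁻⁴ × 250 = 0.03740 m
1.1 × 1.9×10⁻⁴ × 280 = 0.05852 m
960 × 0.56 × 1×10⁻⁴ = 0.05376 m
Δh = 0.03740 + 0.05852 + 0.05376 = 0.14968 m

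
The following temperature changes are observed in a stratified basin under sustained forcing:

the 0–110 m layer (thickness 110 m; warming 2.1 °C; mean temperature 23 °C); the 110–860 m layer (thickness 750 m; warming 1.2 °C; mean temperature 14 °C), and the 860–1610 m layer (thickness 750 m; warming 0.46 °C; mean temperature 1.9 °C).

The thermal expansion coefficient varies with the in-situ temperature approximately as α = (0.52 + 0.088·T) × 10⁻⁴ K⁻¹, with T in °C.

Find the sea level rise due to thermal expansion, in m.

Layer 1: α = (0.52 + 0.088×23)×10⁻⁴ = 2.544×10⁻⁴ K⁻¹
Layer 2: α = (0.52 + 0.088×14)×10⁻⁴ = 1.752×10⁻⁴ K⁻¹
Layer 3: α = (0.52 + 0.088×1.9)×10⁻⁴ = 0.6872×10⁻⁴ K⁻¹
Layer 1: 2.1 × 2.544×10⁻⁴ × 110 = 0.0587664 m
750 × 1.752×10⁻⁴ × 1.2 = 0.15768 m
750 × 0.6872×10⁻⁴ × 0.46 = 0.0237084 m
Δh = 0.0587664 + 0.15768 + 0.0237084 = 0.2401548 m ≈ 0.240 m

Δh = 0.240 m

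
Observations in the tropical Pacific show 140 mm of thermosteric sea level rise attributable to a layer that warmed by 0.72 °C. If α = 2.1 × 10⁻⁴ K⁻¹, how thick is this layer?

about 926 m

H = Δh/(αΔT) = 0.14 / (2.1×10⁻⁴ × 0.72) ≈ 925.9 m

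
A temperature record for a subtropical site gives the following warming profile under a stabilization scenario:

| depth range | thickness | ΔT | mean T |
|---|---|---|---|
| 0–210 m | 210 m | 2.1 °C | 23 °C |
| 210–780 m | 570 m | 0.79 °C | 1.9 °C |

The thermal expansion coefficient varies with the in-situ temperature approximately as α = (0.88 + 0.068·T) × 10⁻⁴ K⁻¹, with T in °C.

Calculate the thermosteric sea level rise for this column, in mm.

150 mm of thermosteric rise

Layer 1: α = (0.88 + 0.068×23)×10⁻⁴ = 2.444×10⁻⁴ K⁻¹
Layer 2: α = (0.88 + 0.068×1.9)×10⁻⁴ = 1.0092×10⁻⁴ K⁻¹
Layer 1: 2.444×10⁻⁴ × 210 × 2.1 = 0.1077804 m
1.0092×10⁻⁴ × 570 × 0.79 = 0.045444276 m
Δh = 0.1077804 + 0.045444276 = 0.153224676 m ≈ 150 mm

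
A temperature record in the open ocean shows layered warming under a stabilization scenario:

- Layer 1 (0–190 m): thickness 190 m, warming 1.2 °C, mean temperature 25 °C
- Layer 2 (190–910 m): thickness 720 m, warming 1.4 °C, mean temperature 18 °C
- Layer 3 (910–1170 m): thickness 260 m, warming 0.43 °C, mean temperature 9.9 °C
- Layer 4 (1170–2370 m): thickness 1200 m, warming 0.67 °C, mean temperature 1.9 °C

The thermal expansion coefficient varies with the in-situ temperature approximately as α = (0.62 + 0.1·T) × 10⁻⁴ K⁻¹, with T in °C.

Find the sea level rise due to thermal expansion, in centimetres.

Layer 1: α = (0.62 + 0.1×25)×10⁻⁴ = 3.12×10⁻⁴ K⁻¹
Layer 2: α = (0.62 + 0.1×18)×10⁻⁴ = 2.42×10⁻⁴ K⁻¹
Layer 3: α = (0.62 + 0.1×9.9)×10⁻⁴ = 1.61×10⁻⁴ K⁻¹
Layer 4: α = (0.62 + 0.1×1.9)×10⁻⁴ = 0.81×10⁻⁴ K⁻¹
1.2 × 3.12×10⁻⁴ × 190 = 0.071136 m
190–910 m: 2.42×10⁻⁴ × 720 × 1.4 = 0.243936 m
1.61×10⁻⁴ × 260 × 0.43 = 0.0179998 m
1200 × 0.67 × 0.81×10⁻⁴ = 0.065124 m
Δh = 0.071136 + 0.243936 + 0.0179998 + 0.065124 = 0.3981958 m

Δh = 40 cm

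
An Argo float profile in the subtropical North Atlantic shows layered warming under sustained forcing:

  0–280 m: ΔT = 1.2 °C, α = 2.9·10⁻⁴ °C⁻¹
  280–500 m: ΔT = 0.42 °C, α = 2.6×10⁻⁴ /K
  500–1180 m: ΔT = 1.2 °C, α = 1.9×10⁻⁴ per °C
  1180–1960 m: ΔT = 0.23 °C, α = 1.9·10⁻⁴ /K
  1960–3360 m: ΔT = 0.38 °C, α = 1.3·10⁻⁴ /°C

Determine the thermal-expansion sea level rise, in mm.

380 mm of thermosteric rise

Layer 1: 2.9×10⁻⁴ × 1.2 × 280 = 0.09744 m
280–500 m: 0.42 × 220 × 2.6×10⁻⁴ = 0.024024 m
500–1180 m: 680 × 1.9×10⁻⁴ × 1.2 = 0.15504 m
780 × 1.9×10⁻⁴ × 0.23 = 0.034086 m
1960–3360 m: 0.38 × 1400 × 1.3×10⁻⁴ = 0.06916 m
Δh = 0.09744 + 0.024024 + 0.15504 + 0.034086 + 0.06916 = 0.37975 m ≈ 380 mm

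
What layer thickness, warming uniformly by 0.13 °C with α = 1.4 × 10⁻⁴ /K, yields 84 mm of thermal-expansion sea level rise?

about 4620 m

H = Δh/(αΔT) = 0.084 / (1.4×10⁻⁴ × 0.13) ≈ 4615 m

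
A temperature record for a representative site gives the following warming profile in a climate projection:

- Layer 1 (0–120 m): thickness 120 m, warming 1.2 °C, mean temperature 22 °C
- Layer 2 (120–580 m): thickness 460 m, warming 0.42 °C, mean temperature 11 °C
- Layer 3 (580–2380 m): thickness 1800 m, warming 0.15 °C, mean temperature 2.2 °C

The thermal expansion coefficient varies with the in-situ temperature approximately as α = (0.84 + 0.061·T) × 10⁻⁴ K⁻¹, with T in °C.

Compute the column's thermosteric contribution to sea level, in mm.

Layer 1: α = (0.84 + 0.061×22)×10⁻⁴ = 2.182×10⁻⁴ K⁻¹
Layer 2: α = (0.84 + 0.061×11)×10⁻⁴ = 1.511×10⁻⁴ K⁻¹
Layer 3: α = (0.84 + 0.061×2.2)×10⁻⁴ = 0.9742×10⁻⁴ K⁻¹
0–120 m: 1.2 × 2.182×10⁻⁴ × 120 = 0.0314208 m
1.511×10⁻⁴ × 0.42 × 460 = 0.02919252 m
580–2380 m: 0.15 × 1800 × 0.9742×10⁻⁴ = 0.0263034 m
Δh = 0.0314208 + 0.02919252 + 0.0263034 = 0.08691672 m ≈ 86.9 mm

86.9 mm of thermosteric rise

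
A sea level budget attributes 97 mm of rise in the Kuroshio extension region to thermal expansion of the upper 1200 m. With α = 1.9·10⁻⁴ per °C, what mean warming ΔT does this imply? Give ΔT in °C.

ΔT = Δh/(αH) = 0.097 / (1.9×10⁻⁴ × 1200) ≈ 0.4254 °C

about 0.43 °C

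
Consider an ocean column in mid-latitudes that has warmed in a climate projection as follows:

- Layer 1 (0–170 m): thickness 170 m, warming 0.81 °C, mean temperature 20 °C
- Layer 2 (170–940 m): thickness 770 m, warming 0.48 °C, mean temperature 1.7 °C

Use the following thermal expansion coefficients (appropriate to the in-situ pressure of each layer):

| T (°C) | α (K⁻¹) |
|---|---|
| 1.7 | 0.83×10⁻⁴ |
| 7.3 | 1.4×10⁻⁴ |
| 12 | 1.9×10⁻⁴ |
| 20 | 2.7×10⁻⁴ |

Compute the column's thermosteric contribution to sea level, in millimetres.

Δh ≈ 67.9 mm

Layer 1 at 20 °C → α = 2.7×10⁻⁴ K⁻¹
Layer 2 at 1.7 °C → α = 0.83×10⁻⁴ K⁻¹
Layer 1: 2.7×10⁻⁴ × 0.81 × 170 = 0.037179 m
170–940 m: 0.83×10⁻⁴ × 770 × 0.48 = 0.0306768 m
Δh = 0.037179 + 0.0306768 = 0.0678558 m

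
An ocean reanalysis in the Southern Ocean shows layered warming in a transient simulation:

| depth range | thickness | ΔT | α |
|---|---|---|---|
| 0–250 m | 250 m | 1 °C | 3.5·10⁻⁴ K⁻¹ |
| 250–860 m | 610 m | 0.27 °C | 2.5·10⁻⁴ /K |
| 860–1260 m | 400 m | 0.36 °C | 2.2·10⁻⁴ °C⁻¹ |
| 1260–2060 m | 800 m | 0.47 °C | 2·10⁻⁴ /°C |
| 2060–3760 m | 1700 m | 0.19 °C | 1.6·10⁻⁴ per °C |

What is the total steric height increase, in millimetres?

Δh = 290 mm

3.5×10⁻⁴ × 250 × 1 = 0.08750 m
250–860 m: 0.27 × 610 × 2.5×10⁻⁴ = 0.041175 m
0.36 × 400 × 2.2×10⁻⁴ = 0.03168 m
2×10⁻⁴ × 0.47 × 800 = 0.07520 m
1700 × 0.19 × 1.6×10⁻⁴ = 0.05168 m
Δh = 0.08750 + 0.041175 + 0.03168 + 0.07520 + 0.05168 = 0.287235 m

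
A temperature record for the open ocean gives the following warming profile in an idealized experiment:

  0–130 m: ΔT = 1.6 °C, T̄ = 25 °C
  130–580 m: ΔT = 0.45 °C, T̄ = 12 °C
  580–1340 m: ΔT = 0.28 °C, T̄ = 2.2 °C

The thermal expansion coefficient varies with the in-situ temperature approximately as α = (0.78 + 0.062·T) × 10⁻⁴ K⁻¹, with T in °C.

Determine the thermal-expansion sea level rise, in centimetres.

Δh ≈ 9.88 cm

Layer 1: α = (0.78 + 0.062×25)×10⁻⁴ = 2.33×10⁻⁴ K⁻¹
Layer 2: α = (0.78 + 0.062×12)×10⁻⁴ = 1.524×10⁻⁴ K⁻¹
Layer 3: α = (0.78 + 0.062×2.2)×10⁻⁴ = 0.9164×10⁻⁴ K⁻¹
0–130 m: 130 × 1.6 × 2.33×10⁻⁴ = 0.048464 m
1.524×10⁻⁴ × 450 × 0.45 = 0.030861 m
Layer 3: 0.9164×10⁻⁴ × 760 × 0.28 = 0.019500992 m
Δh = 0.048464 + 0.030861 + 0.019500992 = 0.098825992 m ≈ 9.88 cm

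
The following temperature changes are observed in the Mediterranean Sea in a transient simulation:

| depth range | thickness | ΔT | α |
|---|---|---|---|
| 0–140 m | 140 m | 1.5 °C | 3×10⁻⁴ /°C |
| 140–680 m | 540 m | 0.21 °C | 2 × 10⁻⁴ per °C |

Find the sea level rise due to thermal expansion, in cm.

8.57 cm

Layer 1: 3×10⁻⁴ × 1.5 × 140 = 0.06300 m
540 × 0.21 × 2×10⁻⁴ = 0.02268 m
Δh = 0.06300 + 0.02268 = 0.08568 m ≈ 8.57 cm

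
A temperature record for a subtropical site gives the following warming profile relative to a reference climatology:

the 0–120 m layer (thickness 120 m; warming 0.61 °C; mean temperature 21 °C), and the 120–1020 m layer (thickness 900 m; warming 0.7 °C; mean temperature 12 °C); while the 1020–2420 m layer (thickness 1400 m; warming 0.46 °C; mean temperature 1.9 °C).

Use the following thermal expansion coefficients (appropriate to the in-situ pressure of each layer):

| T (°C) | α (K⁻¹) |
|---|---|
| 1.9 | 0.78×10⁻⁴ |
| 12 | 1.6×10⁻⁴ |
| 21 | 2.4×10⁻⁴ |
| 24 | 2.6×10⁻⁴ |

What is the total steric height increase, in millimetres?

Layer 1 at 21 °C → α = 2.4×10⁻⁴ K⁻¹
Layer 2 at 12 °C → α = 1.6×10⁻⁴ K⁻¹
Layer 3 at 1.9 °C → α = 0.78×10⁻⁴ K⁻¹
0–120 m: 120 × 2.4×10⁻⁴ × 0.61 = 0.017568 m
120–1020 m: 900 × 1.6×10⁻⁴ × 0.7 = 0.10080 m
0.78×10⁻⁴ × 1400 × 0.46 = 0.050232 m
Δh = 0.017568 + 0.10080 + 0.050232 = 0.16860 m ≈ 169 mm

about 169 mm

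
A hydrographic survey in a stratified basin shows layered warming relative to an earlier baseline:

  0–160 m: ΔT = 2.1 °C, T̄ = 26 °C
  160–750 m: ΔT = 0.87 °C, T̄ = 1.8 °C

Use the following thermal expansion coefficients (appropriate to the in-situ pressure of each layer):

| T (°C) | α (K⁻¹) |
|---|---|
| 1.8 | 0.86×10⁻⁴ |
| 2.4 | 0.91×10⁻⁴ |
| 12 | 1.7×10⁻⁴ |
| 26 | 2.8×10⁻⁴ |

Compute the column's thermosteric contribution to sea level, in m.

about 0.14 m

Layer 1 at 26 °C → α = 2.8×10⁻⁴ K⁻¹
Layer 2 at 1.8 °C → α = 0.86×10⁻⁴ K⁻¹
160 × 2.8×10⁻⁴ × 2.1 = 0.09408 m
160–750 m: 0.86×10⁻⁴ × 0.87 × 590 = 0.0441438 m
Δh = 0.09408 + 0.0441438 = 0.1382238 m ≈ 0.14 m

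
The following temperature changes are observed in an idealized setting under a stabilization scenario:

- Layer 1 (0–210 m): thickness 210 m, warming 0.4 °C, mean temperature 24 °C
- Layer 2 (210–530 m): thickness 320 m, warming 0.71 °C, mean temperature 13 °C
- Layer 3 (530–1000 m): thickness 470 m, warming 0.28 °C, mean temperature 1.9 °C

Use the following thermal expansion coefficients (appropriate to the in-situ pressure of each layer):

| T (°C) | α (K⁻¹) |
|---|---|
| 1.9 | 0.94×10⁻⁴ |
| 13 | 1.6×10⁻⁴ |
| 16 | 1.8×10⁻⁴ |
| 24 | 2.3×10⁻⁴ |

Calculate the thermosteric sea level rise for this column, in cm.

about 6.80 cm

Layer 1 at 24 °C → α = 2.3×10⁻⁴ K⁻¹
Layer 2 at 13 °C → α = 1.6×10⁻⁴ K⁻¹
Layer 3 at 1.9 °C → α = 0.94×10⁻⁴ K⁻¹
2.3×10⁻⁴ × 210 × 0.4 = 0.01932 m
320 × 1.6×10⁻⁴ × 0.71 = 0.036352 m
530–1000 m: 0.94×10⁻⁴ × 470 × 0.28 = 0.0123704 m
Δh = 0.01932 + 0.036352 + 0.0123704 = 0.0680424 m ≈ 6.80 cm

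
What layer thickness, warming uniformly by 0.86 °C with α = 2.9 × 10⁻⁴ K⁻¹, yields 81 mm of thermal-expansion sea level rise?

320 m

H = Δh/(αΔT) = 0.081 / (2.9×10⁻⁴ × 0.86) ≈ 324.8 m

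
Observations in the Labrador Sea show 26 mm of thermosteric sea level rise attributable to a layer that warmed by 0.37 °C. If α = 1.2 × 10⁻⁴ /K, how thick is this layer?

H = Δh/(αΔT) = 0.026 / (1.2×10⁻⁴ × 0.37) ≈ 585.6 m

about 586 m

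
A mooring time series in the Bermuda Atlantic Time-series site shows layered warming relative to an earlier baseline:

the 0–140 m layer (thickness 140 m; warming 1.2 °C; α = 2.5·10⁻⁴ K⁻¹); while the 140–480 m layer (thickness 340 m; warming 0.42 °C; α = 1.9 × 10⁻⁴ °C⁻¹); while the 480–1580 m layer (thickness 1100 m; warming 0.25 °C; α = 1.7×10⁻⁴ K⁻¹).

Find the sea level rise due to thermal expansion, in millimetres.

Δh = 116 mm

0–140 m: 2.5×10⁻⁴ × 1.2 × 140 = 0.04200 m
140–480 m: 340 × 1.9×10⁻⁴ × 0.42 = 0.027132 m
1100 × 0.25 × 1.7×10⁻⁴ = 0.04675 m
Δh = 0.04200 + 0.027132 + 0.04675 = 0.115882 m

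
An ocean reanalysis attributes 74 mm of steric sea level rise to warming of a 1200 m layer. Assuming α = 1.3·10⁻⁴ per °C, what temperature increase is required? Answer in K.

about 0.474 K

ΔT = Δh/(αH) = 0.074 / (1.3×10⁻⁴ × 1200) ≈ 0.4744 K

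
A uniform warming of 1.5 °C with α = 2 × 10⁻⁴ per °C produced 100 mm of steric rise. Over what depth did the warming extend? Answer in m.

H ≈ 333 m

H = Δh/(αΔT) = 0.1 / (2×10⁻⁴ × 1.5) ≈ 333.3 m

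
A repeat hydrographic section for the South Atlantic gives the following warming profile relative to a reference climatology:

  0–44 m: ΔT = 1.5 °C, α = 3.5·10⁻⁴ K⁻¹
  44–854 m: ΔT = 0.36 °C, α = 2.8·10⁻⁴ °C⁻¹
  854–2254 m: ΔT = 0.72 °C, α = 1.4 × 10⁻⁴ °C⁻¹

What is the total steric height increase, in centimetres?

Δh = 24.6 cm

1.5 × 44 × 3.5×10⁻⁴ = 0.02310 m
2.8×10⁻⁴ × 810 × 0.36 = 0.081648 m
Layer 3: 1400 × 1.4×10⁻⁴ × 0.72 = 0.14112 m
Δh = 0.02310 + 0.081648 + 0.14112 = 0.245868 m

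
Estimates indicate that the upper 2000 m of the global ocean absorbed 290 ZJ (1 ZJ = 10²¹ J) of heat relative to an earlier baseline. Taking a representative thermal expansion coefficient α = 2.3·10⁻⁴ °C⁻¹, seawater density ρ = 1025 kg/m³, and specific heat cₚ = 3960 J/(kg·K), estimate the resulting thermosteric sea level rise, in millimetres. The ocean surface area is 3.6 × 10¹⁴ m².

Δh = 45.6 mm

Per unit area: Q = 290×10²¹ / (3.6×10¹⁴) ≈ 8.056×10⁸ J/m²
Δh = αQ/(ρcₚ) = 2.3×10⁻⁴ × 8.056×10⁸ / (1025 × 3960) ≈ 0.045649 m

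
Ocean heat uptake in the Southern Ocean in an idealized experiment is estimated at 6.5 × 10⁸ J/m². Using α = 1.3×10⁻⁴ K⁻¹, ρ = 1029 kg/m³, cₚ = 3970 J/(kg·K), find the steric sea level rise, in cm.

about 2.1 cm

Δh = αQ/(ρcₚ) = 1.3×10⁻⁴ × 6.5×10⁸ / (1029 × 3970) ≈ 0.020685 m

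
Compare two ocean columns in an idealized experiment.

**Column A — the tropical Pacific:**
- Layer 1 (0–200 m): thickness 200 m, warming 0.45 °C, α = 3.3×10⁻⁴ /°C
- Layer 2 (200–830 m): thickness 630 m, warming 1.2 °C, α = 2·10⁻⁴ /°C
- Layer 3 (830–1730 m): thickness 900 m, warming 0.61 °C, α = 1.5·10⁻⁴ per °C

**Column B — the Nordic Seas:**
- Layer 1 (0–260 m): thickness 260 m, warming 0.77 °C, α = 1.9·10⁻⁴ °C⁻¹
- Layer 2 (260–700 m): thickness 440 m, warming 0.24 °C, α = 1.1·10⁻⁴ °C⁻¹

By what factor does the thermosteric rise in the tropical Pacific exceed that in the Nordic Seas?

A 0–200 m: 200 × 3.3×10⁻⁴ × 0.45 = 0.02970 m
A Layer 2: 2×10⁻⁴ × 1.2 × 630 = 0.15120 m
A Layer 3: 0.61 × 1.5×10⁻⁴ × 900 = 0.08235 m
A total: 0.26325 m
B 0–260 m: 260 × 1.9×10⁻⁴ × 0.77 = 0.038038 m
B 260–700 m: 440 × 1.1×10⁻⁴ × 0.24 = 0.011616 m
B total: 0.049654 m
Ratio: 0.26325 / 0.049654 ≈ 5.302

5.30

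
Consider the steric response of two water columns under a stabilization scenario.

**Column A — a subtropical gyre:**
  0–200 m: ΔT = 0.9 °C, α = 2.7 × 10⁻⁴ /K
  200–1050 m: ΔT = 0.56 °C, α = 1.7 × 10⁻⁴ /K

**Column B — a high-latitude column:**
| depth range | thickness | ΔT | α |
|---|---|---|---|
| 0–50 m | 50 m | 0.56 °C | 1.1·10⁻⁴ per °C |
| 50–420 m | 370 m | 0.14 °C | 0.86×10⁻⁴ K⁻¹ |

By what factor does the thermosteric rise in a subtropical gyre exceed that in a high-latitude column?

≈ 17×

A Layer 1: 0.9 × 2.7×10⁻⁴ × 200 = 0.04860 m
A 850 × 0.56 × 1.7×10⁻⁴ = 0.08092 m
A total: 0.12952 m
B 0–50 m: 1.1×10⁻⁴ × 0.56 × 50 = 0.00308 m
B 50–420 m: 0.14 × 370 × 0.86×10⁻⁴ = 0.0044548 m
B total: 0.0075348 m
Ratio: 0.12952 / 0.0075348 ≈ 17.19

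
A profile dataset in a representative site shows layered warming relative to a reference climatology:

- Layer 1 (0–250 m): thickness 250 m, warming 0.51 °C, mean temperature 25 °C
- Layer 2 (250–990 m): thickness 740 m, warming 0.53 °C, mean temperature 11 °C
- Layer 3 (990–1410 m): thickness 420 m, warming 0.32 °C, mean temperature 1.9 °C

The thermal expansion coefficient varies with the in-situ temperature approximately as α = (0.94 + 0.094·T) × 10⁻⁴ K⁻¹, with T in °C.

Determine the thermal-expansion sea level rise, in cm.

Layer 1: α = (0.94 + 0.094×25)×10⁻⁴ = 3.29×10⁻⁴ K⁻¹
Layer 2: α = (0.94 + 0.094×11)×10⁻⁴ = 1.974×10⁻⁴ K⁻¹
Layer 3: α = (0.94 + 0.094×1.9)×10⁻⁴ = 1.1186×10⁻⁴ K⁻¹
0–250 m: 250 × 0.51 × 3.29×10⁻⁴ = 0.0419475 m
Layer 2: 740 × 0.53 × 1.974×10⁻⁴ = 0.07742028 m
420 × 0.32 × 1.1186×10⁻⁴ = 0.015033984 m
Δh = 0.0419475 + 0.07742028 + 0.015033984 = 0.134401764 m

Δh = 13.4 cm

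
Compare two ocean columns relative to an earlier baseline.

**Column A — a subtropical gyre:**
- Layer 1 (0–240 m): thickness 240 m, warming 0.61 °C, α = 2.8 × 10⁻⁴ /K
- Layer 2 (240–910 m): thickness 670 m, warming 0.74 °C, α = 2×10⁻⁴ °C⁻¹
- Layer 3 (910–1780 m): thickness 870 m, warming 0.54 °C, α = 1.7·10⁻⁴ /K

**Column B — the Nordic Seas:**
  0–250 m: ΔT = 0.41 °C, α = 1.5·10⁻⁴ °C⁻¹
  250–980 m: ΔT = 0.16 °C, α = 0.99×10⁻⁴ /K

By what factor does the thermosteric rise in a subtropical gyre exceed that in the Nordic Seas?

A Layer 1: 0.61 × 2.8×10⁻⁴ × 240 = 0.040992 m
A Layer 2: 0.74 × 2×10⁻⁴ × 670 = 0.09916 m
A 870 × 0.54 × 1.7×10⁻⁴ = 0.079866 m
A total: 0.220018 m
B 0.41 × 250 × 1.5×10⁻⁴ = 0.015375 m
B 0.99×10⁻⁴ × 0.16 × 730 = 0.0115632 m
B total: 0.0269382 m
Ratio: 0.220018 / 0.0269382 ≈ 8.168

≈ 8.2×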